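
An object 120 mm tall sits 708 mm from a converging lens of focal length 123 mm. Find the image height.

1/d_i = 1/f − 1/d_o = 1/(123.0) − 1/(708) = 0.006718, so d_i = 148.9 mm.
m = −d_i/d_o = -0.2103.
|h_i| = |m|·h_o = 0.2103 × 120 = 25.2 mm. The image is real, inverted and reduced, on the far side of the lens.

25.2 mm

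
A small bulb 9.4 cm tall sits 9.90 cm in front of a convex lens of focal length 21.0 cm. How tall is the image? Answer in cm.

17.8 cm

1/d_i = 1/f − 1/d_o = 1/(21.00) − 1/(9.90) = -0.05339, so d_i = -18.73 cm.
m = −d_i/d_o = +1.892.
|h_i| = |m|·h_o = 1.892 × 9.4 = 17.8 cm. The image is virtual, upright and enlarged, on the same side as the object.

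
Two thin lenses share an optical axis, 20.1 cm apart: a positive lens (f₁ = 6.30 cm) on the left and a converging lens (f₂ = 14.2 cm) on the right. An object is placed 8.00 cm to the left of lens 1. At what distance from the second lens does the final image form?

5.71 cm

Lens 1: 1/d_i1 = 1/f₁ − 1/d_o1 = 1/(6.30) − 1/(8.00) = 0.03373, so d_i1 = 29.65 cm.
The intermediate image is 29.65 cm to the right of lens 1, which lies 9.550 cm to the right of lens 2 — a virtual object — so d_o2 = −9.550 cm.
Lens 2: 1/d_i2 = 1/f₂ − 1/d_o2 = 1/(14.2) − 1/(-9.550) = 0.1751, so d_i2 = 5.71 cm.
The final image is real, 5.71 cm to the right of lens 2 (overall magnification ≈ -2.2).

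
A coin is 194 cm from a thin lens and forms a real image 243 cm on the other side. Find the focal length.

f = 108 cm (converging)

Real image ⇒ d_i = +243 cm.
1/f = 1/d_o + 1/d_i = 1/(194) + 1/(243) = 0.009270, so f = 108 cm.
Since f is positive, the thin lens is converging.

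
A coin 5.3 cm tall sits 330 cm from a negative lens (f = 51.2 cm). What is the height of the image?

For a negative lens, f = -51.2 cm.
1/d_i = 1/f − 1/d_o = 1/(-51.20) − 1/(330) = -0.02256, so d_i = -44.32 cm.
m = −d_i/d_o = +0.1343.
|h_i| = |m|·h_o = 0.1343 × 5.3 = 0.712 cm. The image is virtual, upright and reduced, on the same side as the object.

0.712 cm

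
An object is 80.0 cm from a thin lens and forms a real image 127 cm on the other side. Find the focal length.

f = 49.1 cm (converging)

Real image ⇒ d_i = +127 cm.
1/f = 1/d_o + 1/d_i = 1/(80.0) + 1/(127) = 0.02037, so f = 49.1 cm.
Since f is positive, the thin lens is converging.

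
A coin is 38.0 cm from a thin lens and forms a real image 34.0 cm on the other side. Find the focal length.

Real image ⇒ d_i = +34.0 cm.
1/f = 1/d_o + 1/d_i = 1/(38.0) + 1/(34.0) = 0.05573, so f = 17.9 cm.
Since f is positive, the thin lens is converging.

f = 17.9 cm (converging)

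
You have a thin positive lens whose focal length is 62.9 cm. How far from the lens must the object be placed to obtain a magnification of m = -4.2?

77.9 cm

m = −d_i/d_o ⇒ d_i = −m·d_o.
1/f = 1/d_o + 1/d_i = 1/d_o − 1/(m·d_o) = (1 − 1/m)/d_o, so d_o = f(1 − 1/m) = (62.90)(1 − 1/(-4.2)) = 77.9 cm.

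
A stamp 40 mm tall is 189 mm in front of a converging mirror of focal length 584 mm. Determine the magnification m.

1/d_i = 1/f − 1/d_o = 1/(584.0) − 1/(189) = -0.003579, so d_i = -279.4 mm.
m = −d_i/d_o = −(-279.4)/(189) = +1.48.
The image is virtual, upright and enlarged, behind the mirror.

m = +1.48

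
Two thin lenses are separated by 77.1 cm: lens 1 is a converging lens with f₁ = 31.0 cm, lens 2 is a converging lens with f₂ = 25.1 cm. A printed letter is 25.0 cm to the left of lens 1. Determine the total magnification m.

m = -0.716

Lens 1: 1/d_i1 = 1/(31.0) − 1/(25.0) = -0.007742, so d_i1 = -129.2 cm; m₁ = −d_i1/d_o1 = +5.168.
d_o2 = 77.1 − (-129.2) = 206.3 cm.
Lens 2: 1/d_i2 = 1/(25.1) − 1/(206.3) = 0.03499, so d_i2 = 28.58 cm; m₂ = −d_i2/d_o2 = -0.1385.
m = m₁·m₂ = (+5.168)(-0.1385) = -0.716.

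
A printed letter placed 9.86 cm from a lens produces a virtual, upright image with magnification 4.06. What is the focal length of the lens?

f = 13.1 cm (converging)

m = −d_i/d_o ⇒ d_i = −m·d_o = −(+4.06)·(9.86) = -40.03 cm.
1/f = 1/d_o + 1/d_i = 1/(9.86) + 1/(-40.03) = 0.07644, so f = 13.1 cm.
Since f is positive, the lens is converging.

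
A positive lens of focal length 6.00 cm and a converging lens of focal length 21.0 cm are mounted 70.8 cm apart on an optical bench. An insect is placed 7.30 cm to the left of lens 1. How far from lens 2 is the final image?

Lens 1: 1/d_i1 = 1/f₁ − 1/d_o1 = 1/(6.00) − 1/(7.30) = 0.02968, so d_i1 = 33.69 cm.
The intermediate image is 33.69 cm to the right of lens 1, which is 70.8 − (33.69) = 37.11 cm to the left of lens 2, so d_o2 = +37.11 cm.
Lens 2: 1/d_i2 = 1/f₂ − 1/d_o2 = 1/(21.0) − 1/(37.11) = 0.02067, so d_i2 = 48.4 cm.
The final image is real, 48.4 cm to the right of lens 2 (overall magnification ≈ 6.0).

48.4 cm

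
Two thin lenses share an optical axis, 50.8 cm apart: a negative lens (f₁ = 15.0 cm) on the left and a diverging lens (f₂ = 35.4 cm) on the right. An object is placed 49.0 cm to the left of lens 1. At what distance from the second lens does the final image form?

Lens 1 is diverging, so f₁ = −15.0 cm.
Lens 1: 1/d_i1 = 1/f₁ − 1/d_o1 = 1/(-15.0) − 1/(49.0) = -0.08707, so d_i1 = -11.48 cm.
The intermediate image is 11.48 cm to the left of lens 1 (virtual), which is 50.8 − (-11.48) = 62.28 cm to the left of lens 2, so d_o2 = +62.28 cm.
Lens 2 is diverging, so f₂ = −35.4 cm.
Lens 2: 1/d_i2 = 1/f₂ − 1/d_o2 = 1/(-35.4) − 1/(62.28) = -0.04431, so d_i2 = -22.6 cm.
The final image is virtual, 22.6 cm to the left of lens 2 (overall magnification ≈ 0.085).

22.6 cm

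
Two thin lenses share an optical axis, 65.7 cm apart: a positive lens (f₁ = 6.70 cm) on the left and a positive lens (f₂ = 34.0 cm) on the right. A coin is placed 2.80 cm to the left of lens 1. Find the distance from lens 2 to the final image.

65.7 cm

Lens 1: 1/d_i1 = 1/f₁ − 1/d_o1 = 1/(6.70) − 1/(2.80) = -0.2079, so d_i1 = -4.810 cm.
The intermediate image is 4.810 cm to the left of lens 1 (virtual), which is 65.7 − (-4.810) = 70.51 cm to the left of lens 2, so d_o2 = +70.51 cm.
Lens 2: 1/d_i2 = 1/f₂ − 1/d_o2 = 1/(34.0) − 1/(70.51) = 0.01523, so d_i2 = 65.7 cm.
The final image is real, 65.7 cm to the right of lens 2 (overall magnification ≈ -1.6).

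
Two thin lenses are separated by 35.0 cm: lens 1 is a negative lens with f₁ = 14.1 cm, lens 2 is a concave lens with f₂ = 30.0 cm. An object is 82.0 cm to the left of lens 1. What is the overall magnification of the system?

f₁ = −14.1 cm (diverging).
Lens 1: 1/d_i1 = 1/(-14.1) − 1/(82.0) = -0.08312, so d_i1 = -12.03 cm; m₁ = −d_i1/d_o1 = +0.1467.
d_o2 = 35.0 − (-12.03) = 47.03 cm.
f₂ = −30.0 cm (diverging).
Lens 2: 1/d_i2 = 1/(-30.0) − 1/(47.03) = -0.05460, so d_i2 = -18.32 cm; m₂ = −d_i2/d_o2 = +0.3895.
m = m₁·m₂ = (+0.1467)(+0.3895) = +0.0571.

m = +0.0571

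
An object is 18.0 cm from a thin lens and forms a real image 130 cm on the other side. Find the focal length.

Real image ⇒ d_i = +130 cm.
1/f = 1/d_o + 1/d_i = 1/(18.0) + 1/(130) = 0.06325, so f = 15.8 cm.
Since f is positive, the thin lens is converging.

f = 15.8 cm (converging)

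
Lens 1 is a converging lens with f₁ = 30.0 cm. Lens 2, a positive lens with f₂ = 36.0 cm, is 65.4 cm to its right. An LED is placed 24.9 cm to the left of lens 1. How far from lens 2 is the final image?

43.4 cm

Lens 1: 1/d_i1 = 1/f₁ − 1/d_o1 = 1/(30.0) − 1/(24.9) = -0.006827, so d_i1 = -146.5 cm.
The intermediate image is 146.5 cm to the left of lens 1 (virtual), which is 65.4 − (-146.5) = 211.9 cm to the left of lens 2, so d_o2 = +211.9 cm.
Lens 2: 1/d_i2 = 1/f₂ − 1/d_o2 = 1/(36.0) − 1/(211.9) = 0.02306, so d_i2 = 43.4 cm.
The final image is real, 43.4 cm to the right of lens 2 (overall magnification ≈ -1.2).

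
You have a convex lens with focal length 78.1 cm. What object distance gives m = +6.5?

66.1 cm

m = −d_i/d_o ⇒ d_i = −m·d_o.
1/f = 1/d_o + 1/d_i = 1/d_o − 1/(m·d_o) = (1 − 1/m)/d_o, so d_o = f(1 − 1/m) = (78.10)(1 − 1/(+6.5)) = 66.1 cm.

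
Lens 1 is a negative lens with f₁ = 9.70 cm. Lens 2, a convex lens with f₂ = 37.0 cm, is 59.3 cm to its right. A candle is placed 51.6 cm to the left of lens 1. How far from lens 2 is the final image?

Lens 1 is diverging, so f₁ = −9.70 cm.
Lens 1: 1/d_i1 = 1/f₁ − 1/d_o1 = 1/(-9.70) − 1/(51.6) = -0.1225, so d_i1 = -8.165 cm.
The intermediate image is 8.165 cm to the left of lens 1 (virtual), which is 59.3 − (-8.165) = 67.47 cm to the left of lens 2, so d_o2 = +67.47 cm.
Lens 2: 1/d_i2 = 1/f₂ − 1/d_o2 = 1/(37.0) − 1/(67.47) = 0.01221, so d_i2 = 81.9 cm.
The final image is real, 81.9 cm to the right of lens 2 (overall magnification ≈ -0.19).

81.9 cm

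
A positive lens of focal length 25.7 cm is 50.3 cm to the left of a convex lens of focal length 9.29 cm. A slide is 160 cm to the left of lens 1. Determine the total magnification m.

m = +0.171

Lens 1: 1/d_i1 = 1/(25.7) − 1/(160) = 0.03266, so d_i1 = 30.62 cm; m₁ = −d_i1/d_o1 = -0.1914.
d_o2 = 50.3 − (30.62) = 19.68 cm.
Lens 2: 1/d_i2 = 1/(9.29) − 1/(19.68) = 0.05683, so d_i2 = 17.60 cm; m₂ = −d_i2/d_o2 = -0.8941.
m = m₁·m₂ = (-0.1914)(-0.8941) = +0.171.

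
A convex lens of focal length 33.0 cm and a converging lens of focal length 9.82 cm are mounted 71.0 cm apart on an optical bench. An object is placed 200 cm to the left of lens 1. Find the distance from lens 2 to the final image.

Lens 1: 1/d_i1 = 1/f₁ − 1/d_o1 = 1/(33.0) − 1/(200) = 0.02530, so d_i1 = 39.52 cm.
The intermediate image is 39.52 cm to the right of lens 1, which is 71.0 − (39.52) = 31.48 cm to the left of lens 2, so d_o2 = +31.48 cm.
Lens 2: 1/d_i2 = 1/f₂ − 1/d_o2 = 1/(9.82) − 1/(31.48) = 0.07007, so d_i2 = 14.3 cm.
The final image is real, 14.3 cm to the right of lens 2 (overall magnification ≈ 0.090).

14.3 cm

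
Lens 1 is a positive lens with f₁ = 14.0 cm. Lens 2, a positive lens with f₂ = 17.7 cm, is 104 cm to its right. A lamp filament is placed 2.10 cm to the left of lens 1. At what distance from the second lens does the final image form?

Lens 1: 1/d_i1 = 1/f₁ − 1/d_o1 = 1/(14.0) − 1/(2.10) = -0.4048, so d_i1 = -2.471 cm.
The intermediate image is 2.471 cm to the left of lens 1 (virtual), which is 104 − (-2.471) = 106.5 cm to the left of lens 2, so d_o2 = +106.5 cm.
Lens 2: 1/d_i2 = 1/f₂ − 1/d_o2 = 1/(17.7) − 1/(106.5) = 0.04711, so d_i2 = 21.2 cm.
The final image is real, 21.2 cm to the right of lens 2 (overall magnification ≈ -0.23).

21.2 cm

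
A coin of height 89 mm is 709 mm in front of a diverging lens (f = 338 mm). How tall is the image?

28.7 mm

For a diverging lens, f = -338 mm.
1/d_i = 1/f − 1/d_o = 1/(-338.0) − 1/(709) = -0.004369, so d_i = -228.9 mm.
m = −d_i/d_o = +0.3228.
|h_i| = |m|·h_o = 0.3228 × 89 = 28.7 mm. The image is virtual, upright and reduced, on the same side as the object.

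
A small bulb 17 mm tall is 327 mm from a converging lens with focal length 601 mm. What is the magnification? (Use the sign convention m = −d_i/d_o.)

1/d_i = 1/f − 1/d_o = 1/(601.0) − 1/(327) = -0.001394, so d_i = -717.3 mm.
m = −d_i/d_o = −(-717.3)/(327) = +2.19.
The image is virtual, upright and enlarged, on the same side as the object.

m = +2.19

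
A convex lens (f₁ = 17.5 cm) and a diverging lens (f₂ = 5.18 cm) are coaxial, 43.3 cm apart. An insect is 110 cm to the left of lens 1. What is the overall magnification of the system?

Lens 1: 1/d_i1 = 1/(17.5) − 1/(110) = 0.04805, so d_i1 = 20.81 cm; m₁ = −d_i1/d_o1 = -0.1892.
d_o2 = 43.3 − (20.81) = 22.49 cm.
f₂ = −5.18 cm (diverging).
Lens 2: 1/d_i2 = 1/(-5.18) − 1/(22.49) = -0.2375, so d_i2 = -4.210 cm; m₂ = −d_i2/d_o2 = +0.1872.
m = m₁·m₂ = (-0.1892)(+0.1872) = -0.0354.

m = -0.0354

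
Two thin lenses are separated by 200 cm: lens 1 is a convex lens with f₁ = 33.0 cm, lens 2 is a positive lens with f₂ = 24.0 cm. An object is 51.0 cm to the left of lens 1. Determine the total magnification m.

m = +0.533

Lens 1: 1/d_i1 = 1/(33.0) − 1/(51.0) = 0.01070, so d_i1 = 93.50 cm; m₁ = −d_i1/d_o1 = -1.833.
d_o2 = 200 − (93.50) = 106.5 cm.
Lens 2: 1/d_i2 = 1/(24.0) − 1/(106.5) = 0.03228, so d_i2 = 30.98 cm; m₂ = −d_i2/d_o2 = -0.2909.
m = m₁·m₂ = (-1.833)(-0.2909) = +0.533.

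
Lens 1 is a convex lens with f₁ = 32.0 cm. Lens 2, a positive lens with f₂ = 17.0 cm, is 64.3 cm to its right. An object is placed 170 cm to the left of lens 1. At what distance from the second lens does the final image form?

Lens 1: 1/d_i1 = 1/f₁ − 1/d_o1 = 1/(32.0) − 1/(170) = 0.02537, so d_i1 = 39.42 cm.
The intermediate image is 39.42 cm to the right of lens 1, which is 64.3 − (39.42) = 24.88 cm to the left of lens 2, so d_o2 = +24.88 cm.
Lens 2: 1/d_i2 = 1/f₂ − 1/d_o2 = 1/(17.0) − 1/(24.88) = 0.01863, so d_i2 = 53.7 cm.
The final image is real, 53.7 cm to the right of lens 2 (overall magnification ≈ 0.50).

53.7 cm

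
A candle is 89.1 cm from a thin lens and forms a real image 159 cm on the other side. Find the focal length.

Real image ⇒ d_i = +159 cm.
1/f = 1/d_o + 1/d_i = 1/(89.1) + 1/(159) = 0.01751, so f = 57.1 cm.
Since f is positive, the thin lens is converging.

f = 57.1 cm (converging)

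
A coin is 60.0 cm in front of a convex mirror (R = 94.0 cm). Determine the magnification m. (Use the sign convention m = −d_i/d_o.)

m = +0.439

f = R/2 = 94.0/2 = 47.00 cm; for a convex mirror, f = -47.00 cm.
1/d_i = 1/f − 1/d_o = 1/(-47.00) − 1/(60.0) = -0.03794, so d_i = -26.36 cm.
m = −d_i/d_o = −(-26.36)/(60.0) = +0.439.
The image is virtual, upright and reduced, behind the mirror.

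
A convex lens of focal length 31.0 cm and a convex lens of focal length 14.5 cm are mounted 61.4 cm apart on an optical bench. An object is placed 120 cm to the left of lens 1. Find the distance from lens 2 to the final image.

55.7 cm

Lens 1: 1/d_i1 = 1/f₁ − 1/d_o1 = 1/(31.0) − 1/(120) = 0.02392, so d_i1 = 41.80 cm.
The intermediate image is 41.80 cm to the right of lens 1, which is 61.4 − (41.80) = 19.60 cm to the left of lens 2, so d_o2 = +19.60 cm.
Lens 2: 1/d_i2 = 1/f₂ − 1/d_o2 = 1/(14.5) − 1/(19.60) = 0.01795, so d_i2 = 55.7 cm.
The final image is real, 55.7 cm to the right of lens 2 (overall magnification ≈ 0.99).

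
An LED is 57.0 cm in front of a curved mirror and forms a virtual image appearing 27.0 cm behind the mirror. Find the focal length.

Virtual image ⇒ d_i = −27.0 cm.
1/f = 1/d_o + 1/d_i = 1/(57.0) + 1/(-27.0) = -0.01949, so f = -51.3 cm.
Since f is negative, the curved mirror is convex.

f = -51.3 cm (convex)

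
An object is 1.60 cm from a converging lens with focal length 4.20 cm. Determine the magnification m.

m = +1.62

1/d_i = 1/f − 1/d_o = 1/(4.200) − 1/(1.60) = -0.3869, so d_i = -2.585 cm.
m = −d_i/d_o = −(-2.585)/(1.60) = +1.62.
The image is virtual, upright and enlarged, on the same side as the object.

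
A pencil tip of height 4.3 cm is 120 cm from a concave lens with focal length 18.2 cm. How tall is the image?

For a concave lens, f = -18.2 cm.
1/d_i = 1/f − 1/d_o = 1/(-18.20) − 1/(120) = -0.06328, so d_i = -15.80 cm.
m = −d_i/d_o = +0.1317.
|h_i| = |m|·h_o = 0.1317 × 4.3 = 0.566 cm. The image is virtual, upright and reduced, on the same side as the object.

0.566 cm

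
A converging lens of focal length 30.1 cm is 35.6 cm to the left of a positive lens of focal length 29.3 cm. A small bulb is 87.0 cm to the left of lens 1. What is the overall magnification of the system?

m = -0.390

Lens 1: 1/d_i1 = 1/(30.1) − 1/(87.0) = 0.02173, so d_i1 = 46.02 cm; m₁ = −d_i1/d_o1 = -0.5290.
d_o2 = 35.6 − (46.02) = -10.42 cm (virtual object).
Lens 2: 1/d_i2 = 1/(29.3) − 1/(-10.42) = 0.1301, so d_i2 = 7.686 cm; m₂ = −d_i2/d_o2 = +0.7377.
m = m₁·m₂ = (-0.5290)(+0.7377) = -0.390.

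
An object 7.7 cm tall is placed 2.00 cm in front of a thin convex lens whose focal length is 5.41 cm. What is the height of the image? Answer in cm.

12.2 cm

1/d_i = 1/f − 1/d_o = 1/(5.410) − 1/(2.00) = -0.3152, so d_i = -3.173 cm.
m = −d_i/d_o = +1.587.
|h_i| = |m|·h_o = 1.587 × 7.7 = 12.2 cm. The image is virtual, upright and enlarged, on the same side as the object.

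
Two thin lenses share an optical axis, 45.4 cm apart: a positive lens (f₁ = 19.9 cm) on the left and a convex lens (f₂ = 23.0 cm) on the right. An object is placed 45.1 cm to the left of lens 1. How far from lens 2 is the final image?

Lens 1: 1/d_i1 = 1/f₁ − 1/d_o1 = 1/(19.9) − 1/(45.1) = 0.02808, so d_i1 = 35.61 cm.
The intermediate image is 35.61 cm to the right of lens 1, which is 45.4 − (35.61) = 9.790 cm to the left of lens 2, so d_o2 = +9.790 cm.
Lens 2: 1/d_i2 = 1/f₂ − 1/d_o2 = 1/(23.0) − 1/(9.790) = -0.05867, so d_i2 = -17.0 cm.
The final image is virtual, 17.0 cm to the left of lens 2 (overall magnification ≈ -1.4).

17.0 cm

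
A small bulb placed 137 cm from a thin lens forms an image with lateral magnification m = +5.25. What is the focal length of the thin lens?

m = −d_i/d_o ⇒ d_i = −m·d_o = −(+5.25)·(137) = -719.2 cm.
1/f = 1/d_o + 1/d_i = 1/(137) + 1/(-719.2) = 0.005909, so f = 169 cm.
Since f is positive, the thin lens is converging.

f = 169 cm (converging)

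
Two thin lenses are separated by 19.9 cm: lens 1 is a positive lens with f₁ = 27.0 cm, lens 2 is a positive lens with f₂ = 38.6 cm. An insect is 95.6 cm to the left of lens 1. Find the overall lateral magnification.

Lens 1: 1/d_i1 = 1/(27.0) − 1/(95.6) = 0.02658, so d_i1 = 37.63 cm; m₁ = −d_i1/d_o1 = -0.3936.
d_o2 = 19.9 − (37.63) = -17.73 cm (virtual object).
Lens 2: 1/d_i2 = 1/(38.6) − 1/(-17.73) = 0.08231, so d_i2 = 12.15 cm; m₂ = −d_i2/d_o2 = +0.6852.
m = m₁·m₂ = (-0.3936)(+0.6852) = -0.270.

m = -0.270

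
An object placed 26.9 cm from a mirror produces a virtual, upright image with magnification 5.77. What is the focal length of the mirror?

f = 32.5 cm (concave)

m = −d_i/d_o ⇒ d_i = −m·d_o = −(+5.77)·(26.9) = -155.2 cm.
1/f = 1/d_o + 1/d_i = 1/(26.9) + 1/(-155.2) = 0.03073, so f = 32.5 cm.
Since f is positive, the mirror is concave.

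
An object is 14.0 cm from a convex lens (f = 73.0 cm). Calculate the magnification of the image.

m = +1.24

1/d_i = 1/f − 1/d_o = 1/(73.00) − 1/(14.0) = -0.05773, so d_i = -17.32 cm.
m = −d_i/d_o = −(-17.32)/(14.0) = +1.24.
The image is virtual, upright and enlarged, on the same side as the object.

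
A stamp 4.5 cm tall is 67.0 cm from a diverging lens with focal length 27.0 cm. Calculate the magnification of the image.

m = +0.287

For a diverging lens, f = -27.0 cm.
1/d_i = 1/f − 1/d_o = 1/(-27.00) − 1/(67.0) = -0.05196, so d_i = -19.24 cm.
m = −d_i/d_o = −(-19.24)/(67.0) = +0.287.
The image is virtual, upright and reduced, on the same side as the object.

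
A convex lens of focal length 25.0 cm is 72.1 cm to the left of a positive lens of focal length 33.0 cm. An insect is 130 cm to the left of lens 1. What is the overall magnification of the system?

m = +0.964

Lens 1: 1/d_i1 = 1/(25.0) − 1/(130) = 0.03231, so d_i1 = 30.95 cm; m₁ = −d_i1/d_o1 = -0.2381.
d_o2 = 72.1 − (30.95) = 41.15 cm.
Lens 2: 1/d_i2 = 1/(33.0) − 1/(41.15) = 0.006002, so d_i2 = 166.6 cm; m₂ = −d_i2/d_o2 = -4.049.
m = m₁·m₂ = (-0.2381)(-4.049) = +0.964.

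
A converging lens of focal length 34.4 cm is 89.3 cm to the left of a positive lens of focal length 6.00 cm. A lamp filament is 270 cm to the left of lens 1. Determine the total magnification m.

m = +0.0200

Lens 1: 1/d_i1 = 1/(34.4) − 1/(270) = 0.02537, so d_i1 = 39.42 cm; m₁ = −d_i1/d_o1 = -0.1460.
d_o2 = 89.3 − (39.42) = 49.88 cm.
Lens 2: 1/d_i2 = 1/(6.00) − 1/(49.88) = 0.1466, so d_i2 = 6.820 cm; m₂ = −d_i2/d_o2 = -0.1367.
m = m₁·m₂ = (-0.1460)(-0.1367) = +0.0200.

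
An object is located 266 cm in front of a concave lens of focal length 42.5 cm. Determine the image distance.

For a concave lens, f = -42.5 cm.
Lens equation: 1/d_i = 1/f − 1/d_o = 1/(-42.50) − 1/(266) = -0.02353 − 0.003759 = -0.02729, so d_i = -36.6 cm.
The image is virtual, upright and reduced, on the same side as the object.

36.6 cm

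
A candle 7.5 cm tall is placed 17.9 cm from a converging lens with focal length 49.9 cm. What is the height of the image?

11.7 cm

1/d_i = 1/f − 1/d_o = 1/(49.90) − 1/(17.9) = -0.03583, so d_i = -27.91 cm.
m = −d_i/d_o = +1.559.
|h_i| = |m|·h_o = 1.559 × 7.5 = 11.7 cm. The image is virtual, upright and enlarged, on the same side as the object.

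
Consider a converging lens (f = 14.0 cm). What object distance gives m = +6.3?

m = −d_i/d_o ⇒ d_i = −m·d_o.
1/f = 1/d_o + 1/d_i = 1/d_o − 1/(m·d_o) = (1 − 1/m)/d_o, so d_o = f(1 − 1/m) = (14.00)(1 − 1/(+6.3)) = 11.8 cm.

11.8 cm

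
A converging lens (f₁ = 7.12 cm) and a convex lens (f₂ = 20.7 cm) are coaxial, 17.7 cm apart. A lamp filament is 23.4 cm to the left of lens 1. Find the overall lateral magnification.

m = -0.684

Lens 1: 1/d_i1 = 1/(7.12) − 1/(23.4) = 0.09771, so d_i1 = 10.23 cm; m₁ = −d_i1/d_o1 = -0.4372.
d_o2 = 17.7 − (10.23) = 7.470 cm.
Lens 2: 1/d_i2 = 1/(20.7) − 1/(7.470) = -0.08556, so d_i2 = -11.69 cm; m₂ = −d_i2/d_o2 = +1.565.
m = m₁·m₂ = (-0.4372)(+1.565) = -0.684.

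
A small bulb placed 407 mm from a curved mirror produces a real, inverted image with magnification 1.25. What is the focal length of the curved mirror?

m = −d_i/d_o ⇒ d_i = −m·d_o = −(-1.25)·(407) = 508.8 mm.
1/f = 1/d_o + 1/d_i = 1/(407) + 1/(508.8) = 0.004422, so f = 226 mm.
Since f is positive, the curved mirror is concave.

f = 226 mm (concave)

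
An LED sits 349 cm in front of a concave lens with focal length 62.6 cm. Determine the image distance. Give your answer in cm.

For a concave lens, f = -62.6 cm.
Thin-lens equation: 1/v = 1/f − 1/u = 1/(-62.60) − 1/(349) = -0.01597 − 0.002865 = -0.01884, so v = -53.1 cm.
The image is virtual, upright and reduced, on the same side as the object.

53.1 cm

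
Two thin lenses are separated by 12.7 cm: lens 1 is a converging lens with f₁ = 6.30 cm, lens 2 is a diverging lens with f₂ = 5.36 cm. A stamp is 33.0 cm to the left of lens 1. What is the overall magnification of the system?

m = -0.123

Lens 1: 1/d_i1 = 1/(6.30) − 1/(33.0) = 0.1284, so d_i1 = 7.787 cm; m₁ = −d_i1/d_o1 = -0.2360.
d_o2 = 12.7 − (7.787) = 4.913 cm.
f₂ = −5.36 cm (diverging).
Lens 2: 1/d_i2 = 1/(-5.36) − 1/(4.913) = -0.3901, so d_i2 = -2.563 cm; m₂ = −d_i2/d_o2 = +0.5218.
m = m₁·m₂ = (-0.2360)(+0.5218) = -0.123.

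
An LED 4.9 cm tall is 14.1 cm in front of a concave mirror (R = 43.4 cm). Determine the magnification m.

f = R/2 = 43.4/2 = 21.70 cm.
1/d_i = 1/f − 1/d_o = 1/(21.70) − 1/(14.1) = -0.02484, so d_i = -40.26 cm.
m = −d_i/d_o = −(-40.26)/(14.1) = +2.86.
The image is virtual, upright and enlarged, behind the mirror.

m = +2.86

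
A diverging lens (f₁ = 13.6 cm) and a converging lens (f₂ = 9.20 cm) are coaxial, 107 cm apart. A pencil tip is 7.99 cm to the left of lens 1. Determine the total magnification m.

m = -0.0564

f₁ = −13.6 cm (diverging).
Lens 1: 1/d_i1 = 1/(-13.6) − 1/(7.99) = -0.1987, so d_i1 = -5.033 cm; m₁ = −d_i1/d_o1 = +0.6299.
d_o2 = 107 − (-5.033) = 112.0 cm.
Lens 2: 1/d_i2 = 1/(9.20) − 1/(112.0) = 0.09977, so d_i2 = 10.02 cm; m₂ = −d_i2/d_o2 = -0.08949.
m = m₁·m₂ = (+0.6299)(-0.08949) = -0.0564.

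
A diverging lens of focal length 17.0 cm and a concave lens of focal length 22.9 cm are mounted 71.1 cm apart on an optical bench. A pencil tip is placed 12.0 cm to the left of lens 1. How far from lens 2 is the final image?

17.7 cm

Lens 1 is diverging, so f₁ = −17.0 cm.
Lens 1: 1/d_i1 = 1/f₁ − 1/d_o1 = 1/(-17.0) − 1/(12.0) = -0.1422, so d_i1 = -7.034 cm.
The intermediate image is 7.034 cm to the left of lens 1 (virtual), which is 71.1 − (-7.034) = 78.13 cm to the left of lens 2, so d_o2 = +78.13 cm.
Lens 2 is diverging, so f₂ = −22.9 cm.
Lens 2: 1/d_i2 = 1/f₂ − 1/d_o2 = 1/(-22.9) − 1/(78.13) = -0.05647, so d_i2 = -17.7 cm.
The final image is virtual, 17.7 cm to the left of lens 2 (overall magnification ≈ 0.13).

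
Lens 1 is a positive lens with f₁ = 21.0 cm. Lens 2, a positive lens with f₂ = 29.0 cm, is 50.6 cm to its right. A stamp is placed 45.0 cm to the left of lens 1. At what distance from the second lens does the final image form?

Lens 1: 1/d_i1 = 1/f₁ − 1/d_o1 = 1/(21.0) − 1/(45.0) = 0.02540, so d_i1 = 39.38 cm.
The intermediate image is 39.38 cm to the right of lens 1, which is 50.6 − (39.38) = 11.22 cm to the left of lens 2, so d_o2 = +11.22 cm.
Lens 2: 1/d_i2 = 1/f₂ − 1/d_o2 = 1/(29.0) − 1/(11.22) = -0.05464, so d_i2 = -18.3 cm.
The final image is virtual, 18.3 cm to the left of lens 2 (overall magnification ≈ -1.4).

18.3 cm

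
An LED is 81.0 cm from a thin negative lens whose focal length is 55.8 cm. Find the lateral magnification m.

For a negative lens, f = -55.8 cm.
1/d_i = 1/f − 1/d_o = 1/(-55.80) − 1/(81.0) = -0.03027, so d_i = -33.04 cm.
m = −d_i/d_o = −(-33.04)/(81.0) = +0.408.
The image is virtual, upright and reduced, on the same side as the object.

m = +0.408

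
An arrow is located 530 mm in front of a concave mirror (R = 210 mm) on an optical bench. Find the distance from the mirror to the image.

f = R/2 = 210/2 = 105.0 mm.
Mirror equation: 1/q = 1/f − 1/p = 1/(105.0) − 1/(530) = 0.009524 − 0.001887 = 0.007637, so q = 131 mm.
The image is real, inverted and reduced, in front of the mirror.

131 mm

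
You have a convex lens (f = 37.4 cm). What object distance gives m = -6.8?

m = −d_i/d_o ⇒ d_i = −m·d_o.
1/f = 1/d_o + 1/d_i = 1/d_o − 1/(m·d_o) = (1 − 1/m)/d_o, so d_o = f(1 − 1/m) = (37.40)(1 − 1/(-6.8)) = 42.9 cm.

42.9 cm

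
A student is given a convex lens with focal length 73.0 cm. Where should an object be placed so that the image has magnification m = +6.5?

61.8 cm

m = −d_i/d_o ⇒ d_i = −m·d_o.
1/f = 1/d_o + 1/d_i = 1/d_o − 1/(m·d_o) = (1 − 1/m)/d_o, so d_o = f(1 − 1/m) = (73.00)(1 − 1/(+6.5)) = 61.8 cm.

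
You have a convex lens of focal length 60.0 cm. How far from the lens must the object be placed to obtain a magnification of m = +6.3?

50.5 cm

m = −d_i/d_o ⇒ d_i = −m·d_o.
1/f = 1/d_o + 1/d_i = 1/d_o − 1/(m·d_o) = (1 − 1/m)/d_o, so d_o = f(1 − 1/m) = (60.00)(1 − 1/(+6.3)) = 50.5 cm.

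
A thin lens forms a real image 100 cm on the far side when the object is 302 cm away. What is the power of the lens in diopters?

d_i = +100 cm.
1/f = 1/d_o + 1/d_i = 1/(302) + 1/(100) = 0.01331 cm⁻¹.
f = 75.12 cm = 0.7512 m, so P = 1/f = +1.33 D.

P = +1.33 D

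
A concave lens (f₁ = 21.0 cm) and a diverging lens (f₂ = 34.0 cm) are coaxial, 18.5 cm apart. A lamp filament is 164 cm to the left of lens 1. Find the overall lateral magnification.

m = +0.0543

f₁ = −21.0 cm (diverging).
Lens 1: 1/d_i1 = 1/(-21.0) − 1/(164) = -0.05372, so d_i1 = -18.62 cm; m₁ = −d_i1/d_o1 = +0.1135.
d_o2 = 18.5 − (-18.62) = 37.12 cm.
f₂ = −34.0 cm (diverging).
Lens 2: 1/d_i2 = 1/(-34.0) − 1/(37.12) = -0.05635, so d_i2 = -17.75 cm; m₂ = −d_i2/d_o2 = +0.4781.
m = m₁·m₂ = (+0.1135)(+0.4781) = +0.0543.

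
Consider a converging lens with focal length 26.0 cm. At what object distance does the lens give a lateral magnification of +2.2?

14.2 cm

m = −d_i/d_o ⇒ d_i = −m·d_o.
1/f = 1/d_o + 1/d_i = 1/d_o − 1/(m·d_o) = (1 − 1/m)/d_o, so d_o = f(1 − 1/m) = (26.00)(1 − 1/(+2.2)) = 14.2 cm.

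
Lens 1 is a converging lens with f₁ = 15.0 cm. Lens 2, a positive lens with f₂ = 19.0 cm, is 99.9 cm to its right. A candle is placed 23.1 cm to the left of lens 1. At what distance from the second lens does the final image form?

28.5 cm

Lens 1: 1/d_i1 = 1/f₁ − 1/d_o1 = 1/(15.0) − 1/(23.1) = 0.02338, so d_i1 = 42.78 cm.
The intermediate image is 42.78 cm to the right of lens 1, which is 99.9 − (42.78) = 57.12 cm to the left of lens 2, so d_o2 = +57.12 cm.
Lens 2: 1/d_i2 = 1/f₂ − 1/d_o2 = 1/(19.0) − 1/(57.12) = 0.03512, so d_i2 = 28.5 cm.
The final image is real, 28.5 cm to the right of lens 2 (overall magnification ≈ 0.92).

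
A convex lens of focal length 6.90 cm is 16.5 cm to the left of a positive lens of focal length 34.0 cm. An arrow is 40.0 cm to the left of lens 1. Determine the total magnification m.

m = -0.274

Lens 1: 1/d_i1 = 1/(6.90) − 1/(40.0) = 0.1199, so d_i1 = 8.338 cm; m₁ = −d_i1/d_o1 = -0.2084.
d_o2 = 16.5 − (8.338) = 8.162 cm.
Lens 2: 1/d_i2 = 1/(34.0) − 1/(8.162) = -0.09311, so d_i2 = -10.74 cm; m₂ = −d_i2/d_o2 = +1.316.
m = m₁·m₂ = (-0.2084)(+1.316) = -0.274.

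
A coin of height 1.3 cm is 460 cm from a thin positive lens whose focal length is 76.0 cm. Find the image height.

1/d_i = 1/f − 1/d_o = 1/(76.00) − 1/(460) = 0.01098, so d_i = 91.04 cm.
m = −d_i/d_o = -0.1979.
|h_i| = |m|·h_o = 0.1979 × 1.3 = 0.257 cm. The image is real, inverted and reduced, on the far side of the lens.

0.257 cm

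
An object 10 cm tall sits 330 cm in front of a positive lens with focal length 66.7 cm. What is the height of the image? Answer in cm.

2.53 cm

1/d_i = 1/f − 1/d_o = 1/(66.70) − 1/(330) = 0.01196, so d_i = 83.60 cm.
m = −d_i/d_o = -0.2533.
|h_i| = |m|·h_o = 0.2533 × 10 = 2.53 cm. The image is real, inverted and reduced, on the far side of the lens.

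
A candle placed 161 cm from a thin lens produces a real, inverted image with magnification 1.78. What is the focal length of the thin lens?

f = 103 cm (converging)

m = −d_i/d_o ⇒ d_i = −m·d_o = −(-1.78)·(161) = 286.6 cm.
1/f = 1/d_o + 1/d_i = 1/(161) + 1/(286.6) = 0.009700, so f = 103 cm.
Since f is positive, the thin lens is converging.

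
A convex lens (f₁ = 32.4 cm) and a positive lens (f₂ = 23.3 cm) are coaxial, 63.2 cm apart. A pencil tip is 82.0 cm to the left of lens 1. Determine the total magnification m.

Lens 1: 1/d_i1 = 1/(32.4) − 1/(82.0) = 0.01867, so d_i1 = 53.56 cm; m₁ = −d_i1/d_o1 = -0.6532.
d_o2 = 63.2 − (53.56) = 9.640 cm.
Lens 2: 1/d_i2 = 1/(23.3) − 1/(9.640) = -0.06082, so d_i2 = -16.44 cm; m₂ = −d_i2/d_o2 = +1.706.
m = m₁·m₂ = (-0.6532)(+1.706) = -1.11.

m = -1.11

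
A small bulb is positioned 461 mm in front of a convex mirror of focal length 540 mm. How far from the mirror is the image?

249 mm

For a convex mirror, f = -540 mm.
Mirror equation: 1/q = 1/f − 1/p = 1/(-540.0) − 1/(461) = -0.001852 − 0.002169 = -0.004021, so q = -249 mm.
The image is virtual, upright and reduced, behind the mirror.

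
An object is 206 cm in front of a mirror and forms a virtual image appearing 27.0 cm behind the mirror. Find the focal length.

Virtual image ⇒ d_i = −27.0 cm.
1/f = 1/d_o + 1/d_i = 1/(206) + 1/(-27.0) = -0.03218, so f = -31.1 cm.
Since f is negative, the mirror is convex.

f = -31.1 cm (convex)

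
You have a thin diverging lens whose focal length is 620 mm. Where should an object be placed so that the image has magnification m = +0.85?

For a diverging lens, f = -620 mm.
m = −d_i/d_o ⇒ d_i = −m·d_o.
1/f = 1/d_o + 1/d_i = 1/d_o − 1/(m·d_o) = (1 − 1/m)/d_o, so d_o = f(1 − 1/m) = (-620.0)(1 − 1/(+0.85)) = 109 mm.

109 mm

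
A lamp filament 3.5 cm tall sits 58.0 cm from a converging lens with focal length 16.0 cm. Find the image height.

1.33 cm

1/d_i = 1/f − 1/d_o = 1/(16.00) − 1/(58.0) = 0.04526, so d_i = 22.10 cm.
m = −d_i/d_o = -0.3810.
|h_i| = |m|·h_o = 0.3810 × 3.5 = 1.33 cm. The image is real, inverted and reduced, on the far side of the lens.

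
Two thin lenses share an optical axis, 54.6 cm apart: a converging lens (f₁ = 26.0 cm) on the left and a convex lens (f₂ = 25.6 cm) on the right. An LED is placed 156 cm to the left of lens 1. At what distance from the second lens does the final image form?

Lens 1: 1/d_i1 = 1/f₁ − 1/d_o1 = 1/(26.0) − 1/(156) = 0.03205, so d_i1 = 31.20 cm.
The intermediate image is 31.20 cm to the right of lens 1, which is 54.6 − (31.20) = 23.40 cm to the left of lens 2, so d_o2 = +23.40 cm.
Lens 2: 1/d_i2 = 1/f₂ − 1/d_o2 = 1/(25.6) − 1/(23.40) = -0.003673, so d_i2 = -272 cm.
The final image is virtual, 272 cm to the left of lens 2 (overall magnification ≈ -2.3).

272 cm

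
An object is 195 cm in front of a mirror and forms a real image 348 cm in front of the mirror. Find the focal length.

f = 125 cm (concave)

Real image ⇒ d_i = +348 cm.
1/f = 1/d_o + 1/d_i = 1/(195) + 1/(348) = 0.008002, so f = 125 cm.
Since f is positive, the mirror is concave.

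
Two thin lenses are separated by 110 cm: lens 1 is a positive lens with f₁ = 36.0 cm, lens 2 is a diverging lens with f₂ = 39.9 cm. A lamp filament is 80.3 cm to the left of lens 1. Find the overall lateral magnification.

Lens 1: 1/d_i1 = 1/(36.0) − 1/(80.3) = 0.01532, so d_i1 = 65.26 cm; m₁ = −d_i1/d_o1 = -0.8127.
d_o2 = 110 − (65.26) = 44.74 cm.
f₂ = −39.9 cm (diverging).
Lens 2: 1/d_i2 = 1/(-39.9) − 1/(44.74) = -0.04741, so d_i2 = -21.09 cm; m₂ = −d_i2/d_o2 = +0.4714.
m = m₁·m₂ = (-0.8127)(+0.4714) = -0.383.

m = -0.383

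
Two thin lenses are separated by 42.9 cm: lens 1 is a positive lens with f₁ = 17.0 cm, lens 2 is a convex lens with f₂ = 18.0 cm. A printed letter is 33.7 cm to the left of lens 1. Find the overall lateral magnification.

Lens 1: 1/d_i1 = 1/(17.0) − 1/(33.7) = 0.02915, so d_i1 = 34.31 cm; m₁ = −d_i1/d_o1 = -1.018.
d_o2 = 42.9 − (34.31) = 8.590 cm.
Lens 2: 1/d_i2 = 1/(18.0) − 1/(8.590) = -0.06086, so d_i2 = -16.43 cm; m₂ = −d_i2/d_o2 = +1.913.
m = m₁·m₂ = (-1.018)(+1.913) = -1.95.

m = -1.95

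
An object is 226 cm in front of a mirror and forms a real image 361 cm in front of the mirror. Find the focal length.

f = 139 cm (concave)

Real image ⇒ d_i = +361 cm.
1/f = 1/d_o + 1/d_i = 1/(226) + 1/(361) = 0.007195, so f = 139 cm.
Since f is positive, the mirror is concave.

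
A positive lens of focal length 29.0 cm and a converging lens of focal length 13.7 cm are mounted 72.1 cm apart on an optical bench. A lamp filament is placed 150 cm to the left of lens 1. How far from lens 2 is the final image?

Lens 1: 1/d_i1 = 1/f₁ − 1/d_o1 = 1/(29.0) − 1/(150) = 0.02782, so d_i1 = 35.95 cm.
The intermediate image is 35.95 cm to the right of lens 1, which is 72.1 − (35.95) = 36.15 cm to the left of lens 2, so d_o2 = +36.15 cm.
Lens 2: 1/d_i2 = 1/f₂ − 1/d_o2 = 1/(13.7) − 1/(36.15) = 0.04533, so d_i2 = 22.1 cm.
The final image is real, 22.1 cm to the right of lens 2 (overall magnification ≈ 0.15).

22.1 cm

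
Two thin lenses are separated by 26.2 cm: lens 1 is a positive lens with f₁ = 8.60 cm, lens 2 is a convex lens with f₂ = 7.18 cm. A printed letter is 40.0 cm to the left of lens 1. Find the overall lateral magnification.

Lens 1: 1/d_i1 = 1/(8.60) − 1/(40.0) = 0.09128, so d_i1 = 10.96 cm; m₁ = −d_i1/d_o1 = -0.2740.
d_o2 = 26.2 − (10.96) = 15.24 cm.
Lens 2: 1/d_i2 = 1/(7.18) − 1/(15.24) = 0.07366, so d_i2 = 13.58 cm; m₂ = −d_i2/d_o2 = -0.8908.
m = m₁·m₂ = (-0.2740)(-0.8908) = +0.244.

m = +0.244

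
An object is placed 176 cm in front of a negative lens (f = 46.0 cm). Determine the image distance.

36.5 cm

For a negative lens, f = -46.0 cm.
Thin-lens equation: 1/q = 1/f − 1/p = 1/(-46.00) − 1/(176) = -0.02174 − 0.005682 = -0.02742, so q = -36.5 cm.
The image is virtual, upright and reduced, on the same side as the object.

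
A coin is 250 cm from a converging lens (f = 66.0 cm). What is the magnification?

m = -0.359

1/d_i = 1/f − 1/d_o = 1/(66.00) − 1/(250) = 0.01115, so d_i = 89.67 cm.
m = −d_i/d_o = −(89.67)/(250) = -0.359.
The image is real, inverted and reduced, on the far side of the lens.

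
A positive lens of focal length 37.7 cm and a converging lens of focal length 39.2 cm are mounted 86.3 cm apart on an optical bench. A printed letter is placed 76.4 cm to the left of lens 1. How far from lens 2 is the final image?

17.0 cm

Lens 1: 1/d_i1 = 1/f₁ − 1/d_o1 = 1/(37.7) − 1/(76.4) = 0.01344, so d_i1 = 74.43 cm.
The intermediate image is 74.43 cm to the right of lens 1, which is 86.3 − (74.43) = 11.87 cm to the left of lens 2, so d_o2 = +11.87 cm.
Lens 2: 1/d_i2 = 1/f₂ − 1/d_o2 = 1/(39.2) − 1/(11.87) = -0.05874, so d_i2 = -17.0 cm.
The final image is virtual, 17.0 cm to the left of lens 2 (overall magnification ≈ -1.4).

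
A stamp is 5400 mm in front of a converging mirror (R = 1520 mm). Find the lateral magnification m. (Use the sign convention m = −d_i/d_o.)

f = R/2 = 1520/2 = 760.0 mm.
1/d_i = 1/f − 1/d_o = 1/(760.0) − 1/(5400) = 0.001131, so d_i = 884.5 mm.
m = −d_i/d_o = −(884.5)/(5400) = -0.164.
The image is real, inverted and reduced, in front of the mirror.

m = -0.164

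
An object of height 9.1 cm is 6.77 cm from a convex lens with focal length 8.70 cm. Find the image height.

41.0 cm

1/d_i = 1/f − 1/d_o = 1/(8.700) − 1/(6.77) = -0.03277, so d_i = -30.52 cm.
m = −d_i/d_o = +4.508.
|h_i| = |m|·h_o = 4.508 × 9.1 = 41.0 cm. The image is virtual, upright and enlarged, on the same side as the object.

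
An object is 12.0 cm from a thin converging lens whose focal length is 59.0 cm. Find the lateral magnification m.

1/d_i = 1/f − 1/d_o = 1/(59.00) − 1/(12.0) = -0.06638, so d_i = -15.06 cm.
m = −d_i/d_o = −(-15.06)/(12.0) = +1.26.
The image is virtual, upright and enlarged, on the same side as the object.

m = +1.26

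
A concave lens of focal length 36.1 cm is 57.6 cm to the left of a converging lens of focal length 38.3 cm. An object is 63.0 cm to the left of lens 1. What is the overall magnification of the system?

f₁ = −36.1 cm (diverging).
Lens 1: 1/d_i1 = 1/(-36.1) − 1/(63.0) = -0.04357, so d_i1 = -22.95 cm; m₁ = −d_i1/d_o1 = +0.3643.
d_o2 = 57.6 − (-22.95) = 80.55 cm.
Lens 2: 1/d_i2 = 1/(38.3) − 1/(80.55) = 0.01370, so d_i2 = 73.02 cm; m₂ = −d_i2/d_o2 = -0.9065.
m = m₁·m₂ = (+0.3643)(-0.9065) = -0.330.

m = -0.330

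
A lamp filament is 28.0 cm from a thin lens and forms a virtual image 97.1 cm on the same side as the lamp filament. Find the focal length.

f = 39.3 cm (converging)

Virtual image ⇒ d_i = −97.1 cm.
1/f = 1/d_o + 1/d_i = 1/(28.0) + 1/(-97.1) = 0.02542, so f = 39.3 cm.
Since f is positive, the thin lens is converging.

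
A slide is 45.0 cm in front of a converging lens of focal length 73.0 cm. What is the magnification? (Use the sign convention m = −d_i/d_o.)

1/d_i = 1/f − 1/d_o = 1/(73.00) − 1/(45.0) = -0.008524, so d_i = -117.3 cm.
m = −d_i/d_o = −(-117.3)/(45.0) = +2.61.
The image is virtual, upright and enlarged, on the same side as the object.

m = +2.61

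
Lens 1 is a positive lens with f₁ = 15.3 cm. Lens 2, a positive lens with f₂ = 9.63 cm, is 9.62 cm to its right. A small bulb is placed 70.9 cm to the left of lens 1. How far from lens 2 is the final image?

Lens 1: 1/d_i1 = 1/f₁ − 1/d_o1 = 1/(15.3) − 1/(70.9) = 0.05126, so d_i1 = 19.51 cm.
The intermediate image is 19.51 cm to the right of lens 1, which lies 9.890 cm to the right of lens 2 — a virtual object — so d_o2 = −9.890 cm.
Lens 2: 1/d_i2 = 1/f₂ − 1/d_o2 = 1/(9.63) − 1/(-9.890) = 0.2050, so d_i2 = 4.88 cm.
The final image is real, 4.88 cm to the right of lens 2 (overall magnification ≈ -0.14).

4.88 cm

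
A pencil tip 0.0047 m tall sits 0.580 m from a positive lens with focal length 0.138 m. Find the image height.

1/d_i = 1/f − 1/d_o = 1/(0.1380) − 1/(0.580) = 5.522, so d_i = 0.1811 m.
m = −d_i/d_o = -0.3122.
|h_i| = |m|·h_o = 0.3122 × 0.0047 = 0.00147 m. The image is real, inverted and reduced, on the far side of the lens.

0.00147 m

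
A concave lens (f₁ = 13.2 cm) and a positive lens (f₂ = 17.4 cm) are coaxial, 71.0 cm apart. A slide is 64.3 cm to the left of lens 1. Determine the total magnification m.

f₁ = −13.2 cm (diverging).
Lens 1: 1/d_i1 = 1/(-13.2) − 1/(64.3) = -0.09131, so d_i1 = -10.95 cm; m₁ = −d_i1/d_o1 = +0.1703.
d_o2 = 71.0 − (-10.95) = 81.95 cm.
Lens 2: 1/d_i2 = 1/(17.4) − 1/(81.95) = 0.04527, so d_i2 = 22.09 cm; m₂ = −d_i2/d_o2 = -0.2696.
m = m₁·m₂ = (+0.1703)(-0.2696) = -0.0459.

m = -0.0459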